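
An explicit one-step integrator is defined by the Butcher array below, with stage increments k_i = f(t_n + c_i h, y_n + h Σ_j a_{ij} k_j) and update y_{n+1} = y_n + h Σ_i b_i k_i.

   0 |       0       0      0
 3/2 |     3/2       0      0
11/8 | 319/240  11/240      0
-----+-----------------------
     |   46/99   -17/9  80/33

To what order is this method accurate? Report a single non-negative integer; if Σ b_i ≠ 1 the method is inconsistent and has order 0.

3

b = (46/99, -17/9, 80/33)
c = (0, 3/2, 11/8)
Ac = (0, 0, 11/160)
Σ b_i: 46/99·1 + (-17/9)·1 + 80/33·1 = 1 ✓
b·c: (-17/9)·3/2 + 80/33·11/8 = 1/2 ✓
b·c²: (-17/9)·9/4 + 80/33·121/64 = 1/3 ✓
b·Ac: 80/33·11/160 = 1/6 ✓; 3 stages ⇒ order 3.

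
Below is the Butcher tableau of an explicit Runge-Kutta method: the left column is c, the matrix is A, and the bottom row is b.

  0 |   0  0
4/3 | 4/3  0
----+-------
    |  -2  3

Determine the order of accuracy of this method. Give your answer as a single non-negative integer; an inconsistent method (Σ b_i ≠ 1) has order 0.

1

b = (-2, 3)
c = (0, 4/3)
Σ b_i: (-2)·1 + 3·1 = 1 ✓
b·c: 3·4/3 = 4 ≠ 1/2 ⇒ order 1.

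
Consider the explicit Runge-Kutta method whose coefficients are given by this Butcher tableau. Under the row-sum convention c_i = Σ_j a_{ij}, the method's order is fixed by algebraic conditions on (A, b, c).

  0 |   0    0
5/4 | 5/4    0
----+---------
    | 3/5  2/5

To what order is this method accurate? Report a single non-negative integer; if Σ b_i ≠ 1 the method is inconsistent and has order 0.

2

b = (3/5, 2/5)
c = (0, 5/4)
Σ b_i: 3/5·1 + 2/5·1 = 1 ✓
b·c: 2/5·5/4 = 1/2 ✓; 2 stages ⇒ order 2.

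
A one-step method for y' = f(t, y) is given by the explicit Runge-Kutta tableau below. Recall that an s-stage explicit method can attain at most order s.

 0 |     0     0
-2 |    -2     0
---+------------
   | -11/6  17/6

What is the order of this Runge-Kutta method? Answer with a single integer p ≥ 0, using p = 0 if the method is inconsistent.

b = (-11/6, 17/6)
c = (0, -2)
Σ b_i: (-11/6)·1 + 17/6·1 = 1 ✓
b·c: 17/6·(-2) = -17/3 ≠ 1/2 ⇒ order 1.

1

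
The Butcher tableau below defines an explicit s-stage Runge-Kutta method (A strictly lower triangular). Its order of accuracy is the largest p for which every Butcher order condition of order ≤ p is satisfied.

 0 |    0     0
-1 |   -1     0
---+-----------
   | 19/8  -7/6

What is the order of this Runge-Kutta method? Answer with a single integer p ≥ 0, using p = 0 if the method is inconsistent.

0

b = (19/8, -7/6)
c = (0, -1)
Σ b_i: 19/8·1 + (-7/6)·1 = 29/24 ≠ 1 ⇒ order 0.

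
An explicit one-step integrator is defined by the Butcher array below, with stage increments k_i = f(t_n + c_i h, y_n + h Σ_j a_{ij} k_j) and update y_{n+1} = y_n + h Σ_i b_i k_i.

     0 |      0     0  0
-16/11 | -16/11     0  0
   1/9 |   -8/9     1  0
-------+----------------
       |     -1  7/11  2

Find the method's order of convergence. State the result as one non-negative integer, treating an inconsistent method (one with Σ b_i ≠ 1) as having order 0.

b = (-1, 7/11, 2)
c = (0, -16/11, 1/9)
Ac = (0, 0, -16/11)
Σ b_i: (-1)·1 + 7/11·1 + 2·1 = 18/11 ≠ 1 ⇒ order 0.

0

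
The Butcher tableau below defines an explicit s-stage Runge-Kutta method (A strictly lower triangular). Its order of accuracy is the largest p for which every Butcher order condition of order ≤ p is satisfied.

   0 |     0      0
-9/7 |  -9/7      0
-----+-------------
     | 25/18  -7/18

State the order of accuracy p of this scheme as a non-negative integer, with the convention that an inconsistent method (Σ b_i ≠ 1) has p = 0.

2

b = (25/18, -7/18)
c = (0, -9/7)
Σ b_i: 25/18·1 + (-7/18)·1 = 1 ✓
b·c: (-7/18)·(-9/7) = 1/2 ✓; 2 stages ⇒ order 2.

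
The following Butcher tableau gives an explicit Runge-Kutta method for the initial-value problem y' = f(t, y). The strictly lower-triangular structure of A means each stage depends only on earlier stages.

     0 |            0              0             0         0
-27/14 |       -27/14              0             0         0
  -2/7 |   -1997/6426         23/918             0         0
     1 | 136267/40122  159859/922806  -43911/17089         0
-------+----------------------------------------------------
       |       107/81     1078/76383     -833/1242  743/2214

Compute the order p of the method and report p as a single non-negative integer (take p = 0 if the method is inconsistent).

4

b = (107/81, 1078/76383, -833/1242, 743/2214)
c = (0, -27/14, -2/7, 1)
Ac = (0, 0, -23/476, 1189/2972)
Σ b_i: 107/81·1 + 1078/76383·1 + (-833/1242)·1 + 743/2214·1 = 1 ✓
b·c: 1078/76383·(-27/14) + (-833/1242)·(-2/7) + 743/2214·1 = 1/2 ✓
b·c²: 1078/76383·729/196 + (-833/1242)·4/49 + 743/2214·1 = 1/3 ✓
b·Ac: (-833/1242)·(-23/476) + 743/2214·1189/2972 = 1/6 ✓
b·c³: 1078/76383·(-19683/2744) + (-833/1242)·(-8/343) + 743/2214·1 = 1/4 ✓
b·(c∘Ac): (-833/1242)·23/1666 + 743/2214·1189/2972 = 1/8 ✓
b·Ac²: (-833/1242)·621/6664 + 743/2214·2583/5944 = 1/12 ✓
b·A²c: 743/2214·369/2972 = 1/24 ✓; 4 stages ⇒ order 4.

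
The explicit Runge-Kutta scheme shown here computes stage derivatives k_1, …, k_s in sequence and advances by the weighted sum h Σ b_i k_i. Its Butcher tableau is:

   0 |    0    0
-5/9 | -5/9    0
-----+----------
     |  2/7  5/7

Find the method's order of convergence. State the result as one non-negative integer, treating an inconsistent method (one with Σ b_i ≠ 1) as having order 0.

b = (2/7, 5/7)
c = (0, -5/9)
Σ b_i: 2/7·1 + 5/7·1 = 1 ✓
b·c: 5/7·(-5/9) = -25/63 ≠ 1/2 ⇒ order 1.

1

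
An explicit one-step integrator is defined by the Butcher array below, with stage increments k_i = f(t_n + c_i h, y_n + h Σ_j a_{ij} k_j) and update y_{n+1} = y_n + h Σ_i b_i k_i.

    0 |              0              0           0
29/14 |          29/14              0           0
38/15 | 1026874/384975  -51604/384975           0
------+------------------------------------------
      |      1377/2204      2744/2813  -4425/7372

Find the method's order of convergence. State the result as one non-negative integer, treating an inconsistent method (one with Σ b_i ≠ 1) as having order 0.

3

b = (1377/2204, 2744/2813, -4425/7372)
c = (0, 29/14, 38/15)
Ac = (0, 0, -3686/13275)
Σ b_i: 1377/2204·1 + 2744/2813·1 + (-4425/7372)·1 = 1 ✓
b·c: 2744/2813·29/14 + (-4425/7372)·38/15 = 1/2 ✓
b·c²: 2744/2813·841/196 + (-4425/7372)·1444/225 = 1/3 ✓
b·Ac: (-4425/7372)·(-3686/13275) = 1/6 ✓; 3 stages ⇒ order 3.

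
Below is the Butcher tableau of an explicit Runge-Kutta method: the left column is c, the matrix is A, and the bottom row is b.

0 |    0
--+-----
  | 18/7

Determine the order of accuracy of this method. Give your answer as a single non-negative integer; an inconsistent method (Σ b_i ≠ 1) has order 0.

0

b = (18/7)
c = (0)
Σ b_i: 18/7·1 = 18/7 ≠ 1 ⇒ order 0.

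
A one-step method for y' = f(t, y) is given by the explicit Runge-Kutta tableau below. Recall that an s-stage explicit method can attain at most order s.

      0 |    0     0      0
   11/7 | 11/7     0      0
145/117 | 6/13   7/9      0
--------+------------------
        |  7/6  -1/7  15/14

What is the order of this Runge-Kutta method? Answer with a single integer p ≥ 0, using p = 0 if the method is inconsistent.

b = (7/6, -1/7, 15/14)
c = (0, 11/7, 145/117)
Ac = (0, 0, 11/9)
Σ b_i: 7/6·1 + (-1/7)·1 + 15/14·1 = 44/21 ≠ 1 ⇒ order 0.

0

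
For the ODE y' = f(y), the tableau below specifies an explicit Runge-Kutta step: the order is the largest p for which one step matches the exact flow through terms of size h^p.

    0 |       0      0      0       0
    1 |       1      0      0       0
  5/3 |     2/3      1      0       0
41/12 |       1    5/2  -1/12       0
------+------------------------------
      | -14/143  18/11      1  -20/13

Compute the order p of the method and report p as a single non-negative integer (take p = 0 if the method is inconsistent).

b = (-14/143, 18/11, 1, -20/13)
c = (0, 1, 5/3, 41/12)
Ac = (0, 0, 1, 85/36)
Σ b_i: (-14/143)·1 + 18/11·1 + 1·1 + (-20/13)·1 = 1 ✓
b·c: 18/11·1 + 1·5/3 + (-20/13)·41/12 = -838/429 ≠ 1/2 ⇒ order 1.

1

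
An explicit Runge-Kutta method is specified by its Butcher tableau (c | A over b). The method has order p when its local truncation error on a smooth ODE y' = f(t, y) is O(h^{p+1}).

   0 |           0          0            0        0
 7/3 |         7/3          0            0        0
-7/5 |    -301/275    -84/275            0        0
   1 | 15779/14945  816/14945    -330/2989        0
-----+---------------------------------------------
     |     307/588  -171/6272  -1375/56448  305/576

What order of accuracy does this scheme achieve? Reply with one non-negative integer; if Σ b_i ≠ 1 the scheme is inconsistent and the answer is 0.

4

b = (307/588, -171/6272, -1375/56448, 305/576)
c = (0, 7/3, -7/5, 1)
Ac = (0, 0, -196/275, 86/305)
Σ b_i: 307/588·1 + (-171/6272)·1 + (-1375/56448)·1 + 305/576·1 = 1 ✓
b·c: (-171/6272)·7/3 + (-1375/56448)·(-7/5) + 305/576·1 = 1/2 ✓
b·c²: (-171/6272)·49/9 + (-1375/56448)·49/25 + 305/576·1 = 1/3 ✓
b·Ac: (-1375/56448)·(-196/275) + 305/576·86/305 = 1/6 ✓
b·c³: (-171/6272)·343/27 + (-1375/56448)·(-343/125) + 305/576·1 = 1/4 ✓
b·(c∘Ac): (-1375/56448)·1372/1375 + 305/576·86/305 = 1/8 ✓
b·Ac²: (-1375/56448)·(-1372/825) + 305/576·74/915 = 1/12 ✓
b·A²c: 305/576·24/305 = 1/24 ✓; 4 stages ⇒ order 4.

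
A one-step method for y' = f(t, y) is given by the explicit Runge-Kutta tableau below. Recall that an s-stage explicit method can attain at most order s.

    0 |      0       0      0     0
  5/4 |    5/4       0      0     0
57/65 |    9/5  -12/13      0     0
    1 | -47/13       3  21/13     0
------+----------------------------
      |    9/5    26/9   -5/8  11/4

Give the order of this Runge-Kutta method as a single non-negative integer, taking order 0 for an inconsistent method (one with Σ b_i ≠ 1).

0

b = (9/5, 26/9, -5/8, 11/4)
c = (0, 5/4, 57/65, 1)
Ac = (0, 0, -15/13, 17463/3380)
Σ b_i: 9/5·1 + 26/9·1 + (-5/8)·1 + 11/4·1 = 2453/360 ≠ 1 ⇒ order 0.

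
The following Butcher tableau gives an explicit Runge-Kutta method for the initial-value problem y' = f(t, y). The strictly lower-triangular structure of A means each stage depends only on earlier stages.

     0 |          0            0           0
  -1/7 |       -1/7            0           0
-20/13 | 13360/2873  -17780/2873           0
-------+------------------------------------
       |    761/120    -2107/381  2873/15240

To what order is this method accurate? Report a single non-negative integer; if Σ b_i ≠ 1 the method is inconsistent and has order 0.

3

b = (761/120, -2107/381, 2873/15240)
c = (0, -1/7, -20/13)
Ac = (0, 0, 2540/2873)
Σ b_i: 761/120·1 + (-2107/381)·1 + 2873/15240·1 = 1 ✓
b·c: (-2107/381)·(-1/7) + 2873/15240·(-20/13) = 1/2 ✓
b·c²: (-2107/381)·1/49 + 2873/15240·400/169 = 1/3 ✓
b·Ac: 2873/15240·2540/2873 = 1/6 ✓; 3 stages ⇒ order 3.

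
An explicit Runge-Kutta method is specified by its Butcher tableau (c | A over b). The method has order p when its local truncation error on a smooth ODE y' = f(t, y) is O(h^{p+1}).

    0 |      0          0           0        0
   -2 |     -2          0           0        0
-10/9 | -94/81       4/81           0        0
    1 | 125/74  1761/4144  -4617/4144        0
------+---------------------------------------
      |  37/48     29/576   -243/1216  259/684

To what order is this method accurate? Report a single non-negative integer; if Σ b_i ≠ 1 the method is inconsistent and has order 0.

b = (37/48, 29/576, -243/1216, 259/684)
c = (0, -2, -10/9, 1)
Ac = (0, 0, -8/81, 201/518)
Σ b_i: 37/48·1 + 29/576·1 + (-243/1216)·1 + 259/684·1 = 1 ✓
b·c: 29/576·(-2) + (-243/1216)·(-10/9) + 259/684·1 = 1/2 ✓
b·c²: 29/576·4 + (-243/1216)·100/81 + 259/684·1 = 1/3 ✓
b·Ac: (-243/1216)·(-8/81) + 259/684·201/518 = 1/6 ✓
b·c³: 29/576·(-8) + (-243/1216)·(-1000/729) + 259/684·1 = 1/4 ✓
b·(c∘Ac): (-243/1216)·80/729 + 259/684·201/518 = 1/8 ✓
b·Ac²: (-243/1216)·16/81 + 259/684·12/37 = 1/12 ✓
b·A²c: 259/684·57/518 = 1/24 ✓; 4 stages ⇒ order 4.

4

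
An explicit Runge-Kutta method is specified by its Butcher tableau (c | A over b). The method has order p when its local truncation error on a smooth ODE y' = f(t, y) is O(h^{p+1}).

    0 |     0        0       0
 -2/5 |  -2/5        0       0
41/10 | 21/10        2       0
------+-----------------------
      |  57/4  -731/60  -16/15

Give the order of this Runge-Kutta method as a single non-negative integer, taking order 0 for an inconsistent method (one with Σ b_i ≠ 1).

b = (57/4, -731/60, -16/15)
c = (0, -2/5, 41/10)
Ac = (0, 0, -4/5)
Σ b_i: 57/4·1 + (-731/60)·1 + (-16/15)·1 = 1 ✓
b·c: (-731/60)·(-2/5) + (-16/15)·41/10 = 1/2 ✓
b·c²: (-731/60)·4/25 + (-16/15)·1681/100 = -497/25 ≠ 1/3 ⇒ order 2.
b·Ac: (-16/15)·(-4/5) = 64/75 ≠ 1/6

2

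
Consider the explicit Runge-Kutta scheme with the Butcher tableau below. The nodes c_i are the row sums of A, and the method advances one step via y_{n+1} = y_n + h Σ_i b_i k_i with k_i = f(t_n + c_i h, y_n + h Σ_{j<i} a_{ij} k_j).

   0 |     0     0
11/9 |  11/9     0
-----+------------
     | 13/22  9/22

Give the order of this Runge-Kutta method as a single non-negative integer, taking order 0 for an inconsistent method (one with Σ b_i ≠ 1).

b = (13/22, 9/22)
c = (0, 11/9)
Σ b_i: 13/22·1 + 9/22·1 = 1 ✓
b·c: 9/22·11/9 = 1/2 ✓; 2 stages ⇒ order 2.

2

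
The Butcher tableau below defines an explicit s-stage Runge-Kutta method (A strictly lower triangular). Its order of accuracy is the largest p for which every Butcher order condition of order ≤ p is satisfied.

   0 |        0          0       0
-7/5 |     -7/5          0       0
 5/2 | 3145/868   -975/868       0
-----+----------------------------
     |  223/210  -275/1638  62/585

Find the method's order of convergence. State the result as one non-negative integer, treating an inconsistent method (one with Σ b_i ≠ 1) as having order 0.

3

b = (223/210, -275/1638, 62/585)
c = (0, -7/5, 5/2)
Ac = (0, 0, 195/124)
Σ b_i: 223/210·1 + (-275/1638)·1 + 62/585·1 = 1 ✓
b·c: (-275/1638)·(-7/5) + 62/585·5/2 = 1/2 ✓
b·c²: (-275/1638)·49/25 + 62/585·25/4 = 1/3 ✓
b·Ac: 62/585·195/124 = 1/6 ✓; 3 stages ⇒ order 3.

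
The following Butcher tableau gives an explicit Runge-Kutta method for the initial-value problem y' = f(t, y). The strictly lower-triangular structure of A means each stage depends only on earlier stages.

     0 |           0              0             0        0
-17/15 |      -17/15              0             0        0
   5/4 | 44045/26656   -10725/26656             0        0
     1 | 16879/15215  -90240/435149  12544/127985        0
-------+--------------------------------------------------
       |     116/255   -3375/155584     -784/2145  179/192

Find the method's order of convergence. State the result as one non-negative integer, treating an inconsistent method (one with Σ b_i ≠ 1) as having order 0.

4

b = (116/255, -3375/155584, -784/2145, 179/192)
c = (0, -17/15, 5/4, 1)
Ac = (0, 0, 715/1568, 64/179)
Σ b_i: 116/255·1 + (-3375/155584)·1 + (-784/2145)·1 + 179/192·1 = 1 ✓
b·c: (-3375/155584)·(-17/15) + (-784/2145)·5/4 + 179/192·1 = 1/2 ✓
b·c²: (-3375/155584)·289/225 + (-784/2145)·25/16 + 179/192·1 = 1/3 ✓
b·Ac: (-784/2145)·715/1568 + 179/192·64/179 = 1/6 ✓
b·c³: (-3375/155584)·(-4913/3375) + (-784/2145)·125/64 + 179/192·1 = 1/4 ✓
b·(c∘Ac): (-784/2145)·3575/6272 + 179/192·64/179 = 1/8 ✓
b·Ac²: (-784/2145)·(-2431/4704) + 179/192·(-304/2685) = 1/12 ✓
b·A²c: 179/192·8/179 = 1/24 ✓; 4 stages ⇒ order 4.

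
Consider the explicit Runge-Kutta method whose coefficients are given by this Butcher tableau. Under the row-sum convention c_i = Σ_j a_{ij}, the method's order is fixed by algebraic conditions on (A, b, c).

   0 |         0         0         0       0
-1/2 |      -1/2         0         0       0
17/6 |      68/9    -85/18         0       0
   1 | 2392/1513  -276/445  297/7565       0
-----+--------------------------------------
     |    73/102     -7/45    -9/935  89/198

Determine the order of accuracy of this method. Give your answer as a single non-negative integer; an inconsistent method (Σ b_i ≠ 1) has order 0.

4

b = (73/102, -7/45, -9/935, 89/198)
c = (0, -1/2, 17/6, 1)
Ac = (0, 0, 85/36, 75/178)
Σ b_i: 73/102·1 + (-7/45)·1 + (-9/935)·1 + 89/198·1 = 1 ✓
b·c: (-7/45)·(-1/2) + (-9/935)·17/6 + 89/198·1 = 1/2 ✓
b·c²: (-7/45)·1/4 + (-9/935)·289/36 + 89/198·1 = 1/3 ✓
b·Ac: (-9/935)·85/36 + 89/198·75/178 = 1/6 ✓
b·c³: (-7/45)·(-1/8) + (-9/935)·4913/216 + 89/198·1 = 1/4 ✓
b·(c∘Ac): (-9/935)·1445/216 + 89/198·75/178 = 1/8 ✓
b·Ac²: (-9/935)·(-85/72) + 89/198·57/356 = 1/12 ✓
b·A²c: 89/198·33/356 = 1/24 ✓; 4 stages ⇒ order 4.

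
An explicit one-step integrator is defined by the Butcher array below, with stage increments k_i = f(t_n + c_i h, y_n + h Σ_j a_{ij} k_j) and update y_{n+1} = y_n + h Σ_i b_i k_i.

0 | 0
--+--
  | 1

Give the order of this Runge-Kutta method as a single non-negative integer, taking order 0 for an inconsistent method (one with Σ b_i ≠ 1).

1

b = (1)
c = (0)
Σ b_i: 1·1 = 1 ✓; 1 stage ⇒ order 1.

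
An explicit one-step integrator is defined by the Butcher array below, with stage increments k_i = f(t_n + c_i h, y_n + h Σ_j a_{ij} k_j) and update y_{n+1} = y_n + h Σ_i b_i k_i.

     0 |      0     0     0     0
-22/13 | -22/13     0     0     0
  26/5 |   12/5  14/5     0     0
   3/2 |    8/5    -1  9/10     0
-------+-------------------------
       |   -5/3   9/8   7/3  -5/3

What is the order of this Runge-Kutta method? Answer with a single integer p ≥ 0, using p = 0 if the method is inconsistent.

b = (-5/3, 9/8, 7/3, -5/3)
c = (0, -22/13, 26/5, 3/2)
Ac = (0, 0, -308/65, 2071/325)
Σ b_i: (-5/3)·1 + 9/8·1 + 7/3·1 + (-5/3)·1 = 1/8 ≠ 1 ⇒ order 0.

0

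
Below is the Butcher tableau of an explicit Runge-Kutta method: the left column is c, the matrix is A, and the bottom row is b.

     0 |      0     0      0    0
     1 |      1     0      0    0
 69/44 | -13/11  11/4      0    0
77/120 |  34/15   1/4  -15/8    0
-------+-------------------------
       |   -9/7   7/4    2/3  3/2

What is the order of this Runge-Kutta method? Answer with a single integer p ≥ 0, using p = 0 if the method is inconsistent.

0

b = (-9/7, 7/4, 2/3, 3/2)
c = (0, 1, 69/44, 77/120)
Ac = (0, 0, 11/4, -947/352)
Σ b_i: (-9/7)·1 + 7/4·1 + 2/3·1 + 3/2·1 = 221/84 ≠ 1 ⇒ order 0.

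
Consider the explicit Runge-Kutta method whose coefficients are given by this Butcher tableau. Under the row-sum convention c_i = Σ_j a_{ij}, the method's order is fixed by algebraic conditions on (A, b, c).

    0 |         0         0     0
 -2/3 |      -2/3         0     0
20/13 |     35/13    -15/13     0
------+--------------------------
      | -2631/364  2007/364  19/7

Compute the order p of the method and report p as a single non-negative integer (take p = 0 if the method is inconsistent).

b = (-2631/364, 2007/364, 19/7)
c = (0, -2/3, 20/13)
Ac = (0, 0, 10/13)
Σ b_i: (-2631/364)·1 + 2007/364·1 + 19/7·1 = 1 ✓
b·c: 2007/364·(-2/3) + 19/7·20/13 = 1/2 ✓
b·c²: 2007/364·4/9 + 19/7·400/169 = 10499/1183 ≠ 1/3 ⇒ order 2.
b·Ac: 19/7·10/13 = 190/91 ≠ 1/6

2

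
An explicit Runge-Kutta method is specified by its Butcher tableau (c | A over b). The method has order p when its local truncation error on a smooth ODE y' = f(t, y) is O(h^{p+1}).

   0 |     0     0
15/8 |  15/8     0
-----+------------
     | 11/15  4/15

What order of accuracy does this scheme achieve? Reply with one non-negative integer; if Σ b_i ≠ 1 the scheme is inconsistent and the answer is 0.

2

b = (11/15, 4/15)
c = (0, 15/8)
Σ b_i: 11/15·1 + 4/15·1 = 1 ✓
b·c: 4/15·15/8 = 1/2 ✓; 2 stages ⇒ order 2.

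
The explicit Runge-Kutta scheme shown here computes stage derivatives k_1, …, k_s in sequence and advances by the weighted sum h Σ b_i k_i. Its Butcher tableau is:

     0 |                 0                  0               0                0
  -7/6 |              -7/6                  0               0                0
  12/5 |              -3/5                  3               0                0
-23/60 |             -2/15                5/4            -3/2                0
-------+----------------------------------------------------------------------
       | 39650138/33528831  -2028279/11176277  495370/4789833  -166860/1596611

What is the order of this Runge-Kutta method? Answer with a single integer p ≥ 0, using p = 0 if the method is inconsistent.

b = (39650138/33528831, -2028279/11176277, 495370/4789833, -166860/1596611)
c = (0, -7/6, 12/5, -23/60)
Ac = (0, 0, -7/2, -607/120)
Σ b_i: 39650138/33528831·1 + (-2028279/11176277)·1 + 495370/4789833·1 + (-166860/1596611)·1 = 1 ✓
b·c: (-2028279/11176277)·(-7/6) + 495370/4789833·12/5 + (-166860/1596611)·(-23/60) = 1/2 ✓
b·c²: (-2028279/11176277)·49/36 + 495370/4789833·144/25 + (-166860/1596611)·529/3600 = 1/3 ✓
b·Ac: 495370/4789833·(-7/2) + (-166860/1596611)·(-607/120) = 1/6 ✓
b·c³: (-2028279/11176277)·(-343/216) + 495370/4789833·1728/125 + (-166860/1596611)·(-12167/216000) = 9907858133/5747799600 ≠ 1/4 ⇒ order 3.
b·(c∘Ac): 495370/4789833·(-42/5) + (-166860/1596611)·13961/7200 = -68423287/63864440 ≠ 1/8
b·Ac²: 495370/4789833·49/12 + (-166860/1596611)·(-24979/3600) = 329765447/287389980 ≠ 1/12
b·A²c: (-166860/1596611)·21/4 = -876015/1596611 ≠ 1/24

3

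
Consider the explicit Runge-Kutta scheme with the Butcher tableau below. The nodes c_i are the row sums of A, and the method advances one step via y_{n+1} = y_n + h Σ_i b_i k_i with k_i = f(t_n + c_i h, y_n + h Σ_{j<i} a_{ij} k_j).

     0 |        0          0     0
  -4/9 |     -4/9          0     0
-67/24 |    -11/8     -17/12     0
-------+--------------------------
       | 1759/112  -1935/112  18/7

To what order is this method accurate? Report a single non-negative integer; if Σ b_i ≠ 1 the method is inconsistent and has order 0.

2

b = (1759/112, -1935/112, 18/7)
c = (0, -4/9, -67/24)
Ac = (0, 0, 17/27)
Σ b_i: 1759/112·1 + (-1935/112)·1 + 18/7·1 = 1 ✓
b·c: (-1935/112)·(-4/9) + 18/7·(-67/24) = 1/2 ✓
b·c²: (-1935/112)·16/81 + 18/7·4489/576 = 33521/2016 ≠ 1/3 ⇒ order 2.
b·Ac: 18/7·17/27 = 34/21 ≠ 1/6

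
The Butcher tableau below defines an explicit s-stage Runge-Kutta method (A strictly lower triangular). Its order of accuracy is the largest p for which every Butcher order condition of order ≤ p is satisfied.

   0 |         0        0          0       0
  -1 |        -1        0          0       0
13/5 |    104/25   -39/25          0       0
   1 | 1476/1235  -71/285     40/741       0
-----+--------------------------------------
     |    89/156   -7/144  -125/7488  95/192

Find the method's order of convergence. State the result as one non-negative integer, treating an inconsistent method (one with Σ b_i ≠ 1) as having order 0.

b = (89/156, -7/144, -125/7488, 95/192)
c = (0, -1, 13/5, 1)
Ac = (0, 0, 39/25, 37/95)
Σ b_i: 89/156·1 + (-7/144)·1 + (-125/7488)·1 + 95/192·1 = 1 ✓
b·c: (-7/144)·(-1) + (-125/7488)·13/5 + 95/192·1 = 1/2 ✓
b·c²: (-7/144)·1 + (-125/7488)·169/25 + 95/192·1 = 1/3 ✓
b·Ac: (-125/7488)·39/25 + 95/192·37/95 = 1/6 ✓
b·c³: (-7/144)·(-1) + (-125/7488)·2197/125 + 95/192·1 = 1/4 ✓
b·(c∘Ac): (-125/7488)·507/125 + 95/192·37/95 = 1/8 ✓
b·Ac²: (-125/7488)·(-39/25) + 95/192·11/95 = 1/12 ✓
b·A²c: 95/192·8/95 = 1/24 ✓; 4 stages ⇒ order 4.

4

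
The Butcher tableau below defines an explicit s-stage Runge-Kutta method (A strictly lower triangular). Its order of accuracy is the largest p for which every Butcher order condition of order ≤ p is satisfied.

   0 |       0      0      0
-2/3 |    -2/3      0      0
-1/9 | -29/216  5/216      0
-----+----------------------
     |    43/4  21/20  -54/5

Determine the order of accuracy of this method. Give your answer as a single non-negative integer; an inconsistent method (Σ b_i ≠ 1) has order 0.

b = (43/4, 21/20, -54/5)
c = (0, -2/3, -1/9)
Ac = (0, 0, -5/324)
Σ b_i: 43/4·1 + 21/20·1 + (-54/5)·1 = 1 ✓
b·c: 21/20·(-2/3) + (-54/5)·(-1/9) = 1/2 ✓
b·c²: 21/20·4/9 + (-54/5)·1/81 = 1/3 ✓
b·Ac: (-54/5)·(-5/324) = 1/6 ✓; 3 stages ⇒ order 3.

3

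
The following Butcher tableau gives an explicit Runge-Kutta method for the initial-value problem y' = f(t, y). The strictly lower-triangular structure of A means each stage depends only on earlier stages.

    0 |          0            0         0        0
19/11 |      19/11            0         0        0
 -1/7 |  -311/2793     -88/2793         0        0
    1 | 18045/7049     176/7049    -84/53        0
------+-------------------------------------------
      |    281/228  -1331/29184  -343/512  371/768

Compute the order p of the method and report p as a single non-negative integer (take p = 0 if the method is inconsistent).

4

b = (281/228, -1331/29184, -343/512, 371/768)
c = (0, 19/11, -1/7, 1)
Ac = (0, 0, -8/147, 100/371)
Σ b_i: 281/228·1 + (-1331/29184)·1 + (-343/512)·1 + 371/768·1 = 1 ✓
b·c: (-1331/29184)·19/11 + (-343/512)·(-1/7) + 371/768·1 = 1/2 ✓
b·c²: (-1331/29184)·361/121 + (-343/512)·1/49 + 371/768·1 = 1/3 ✓
b·Ac: (-343/512)·(-8/147) + 371/768·100/371 = 1/6 ✓
b·c³: (-1331/29184)·6859/1331 + (-343/512)·(-1/343) + 371/768·1 = 1/4 ✓
b·(c∘Ac): (-343/512)·8/1029 + 371/768·100/371 = 1/8 ✓
b·Ac²: (-343/512)·(-152/1617) + 371/768·172/4081 = 1/12 ✓
b·A²c: 371/768·32/371 = 1/24 ✓; 4 stages ⇒ order 4.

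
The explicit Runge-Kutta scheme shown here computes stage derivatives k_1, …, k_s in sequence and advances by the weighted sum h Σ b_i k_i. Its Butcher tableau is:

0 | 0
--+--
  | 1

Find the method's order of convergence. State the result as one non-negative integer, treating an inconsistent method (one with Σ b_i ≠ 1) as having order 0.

1

b = (1)
c = (0)
Σ b_i: 1·1 = 1 ✓; 1 stage ⇒ order 1.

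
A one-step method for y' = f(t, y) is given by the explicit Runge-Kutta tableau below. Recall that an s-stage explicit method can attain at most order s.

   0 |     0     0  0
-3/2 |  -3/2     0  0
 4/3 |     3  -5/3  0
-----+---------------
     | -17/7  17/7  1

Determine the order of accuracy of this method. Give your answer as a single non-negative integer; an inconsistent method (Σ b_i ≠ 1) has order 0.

b = (-17/7, 17/7, 1)
c = (0, -3/2, 4/3)
Ac = (0, 0, 5/2)
Σ b_i: (-17/7)·1 + 17/7·1 + 1·1 = 1 ✓
b·c: 17/7·(-3/2) + 1·4/3 = -97/42 ≠ 1/2 ⇒ order 1.

1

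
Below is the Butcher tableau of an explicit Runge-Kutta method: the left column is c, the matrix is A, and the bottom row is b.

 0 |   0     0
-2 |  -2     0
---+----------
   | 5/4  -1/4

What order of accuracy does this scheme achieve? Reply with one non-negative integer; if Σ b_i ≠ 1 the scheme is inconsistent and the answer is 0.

2

b = (5/4, -1/4)
c = (0, -2)
Σ b_i: 5/4·1 + (-1/4)·1 = 1 ✓
b·c: (-1/4)·(-2) = 1/2 ✓; 2 stages ⇒ order 2.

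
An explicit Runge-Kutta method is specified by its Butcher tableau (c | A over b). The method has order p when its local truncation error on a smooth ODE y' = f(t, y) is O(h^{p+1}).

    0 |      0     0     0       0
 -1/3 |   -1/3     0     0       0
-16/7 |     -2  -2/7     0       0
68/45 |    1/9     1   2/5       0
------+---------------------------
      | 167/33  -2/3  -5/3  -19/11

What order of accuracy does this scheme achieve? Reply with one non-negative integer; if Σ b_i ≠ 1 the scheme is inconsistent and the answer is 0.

b = (167/33, -2/3, -5/3, -19/11)
c = (0, -1/3, -16/7, 68/45)
Ac = (0, 0, 2/21, -131/105)
Σ b_i: 167/33·1 + (-2/3)·1 + (-5/3)·1 + (-19/11)·1 = 1 ✓
b·c: (-2/3)·(-1/3) + (-5/3)·(-16/7) + (-19/11)·68/45 = 1642/1155 ≠ 1/2 ⇒ order 1.

1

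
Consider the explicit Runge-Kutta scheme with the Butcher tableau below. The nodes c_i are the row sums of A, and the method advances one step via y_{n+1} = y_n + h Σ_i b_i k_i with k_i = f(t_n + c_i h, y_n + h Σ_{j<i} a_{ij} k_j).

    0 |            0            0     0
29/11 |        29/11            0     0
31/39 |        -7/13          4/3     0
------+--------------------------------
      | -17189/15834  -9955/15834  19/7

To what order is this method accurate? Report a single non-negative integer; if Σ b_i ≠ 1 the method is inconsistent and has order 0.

b = (-17189/15834, -9955/15834, 19/7)
c = (0, 29/11, 31/39)
Ac = (0, 0, 116/33)
Σ b_i: (-17189/15834)·1 + (-9955/15834)·1 + 19/7·1 = 1 ✓
b·c: (-9955/15834)·29/11 + 19/7·31/39 = 1/2 ✓
b·c²: (-9955/15834)·841/121 + 19/7·961/1521 = -621857/234234 ≠ 1/3 ⇒ order 2.
b·Ac: 19/7·116/33 = 2204/231 ≠ 1/6

2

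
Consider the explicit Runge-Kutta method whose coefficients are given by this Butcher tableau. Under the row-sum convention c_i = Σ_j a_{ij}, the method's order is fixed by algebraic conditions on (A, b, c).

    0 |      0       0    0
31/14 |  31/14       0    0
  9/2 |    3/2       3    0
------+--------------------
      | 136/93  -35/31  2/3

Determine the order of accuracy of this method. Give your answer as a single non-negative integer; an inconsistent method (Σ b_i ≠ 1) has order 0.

2

b = (136/93, -35/31, 2/3)
c = (0, 31/14, 9/2)
Ac = (0, 0, 93/14)
Σ b_i: 136/93·1 + (-35/31)·1 + 2/3·1 = 1 ✓
b·c: (-35/31)·31/14 + 2/3·9/2 = 1/2 ✓
b·c²: (-35/31)·961/196 + 2/3·81/4 = 223/28 ≠ 1/3 ⇒ order 2.
b·Ac: 2/3·93/14 = 31/7 ≠ 1/6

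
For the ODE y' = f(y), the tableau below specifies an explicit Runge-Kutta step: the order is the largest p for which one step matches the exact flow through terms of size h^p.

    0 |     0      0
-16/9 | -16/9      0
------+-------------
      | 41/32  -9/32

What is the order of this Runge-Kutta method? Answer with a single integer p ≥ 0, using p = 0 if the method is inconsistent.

2

b = (41/32, -9/32)
c = (0, -16/9)
Σ b_i: 41/32·1 + (-9/32)·1 = 1 ✓
b·c: (-9/32)·(-16/9) = 1/2 ✓; 2 stages ⇒ order 2.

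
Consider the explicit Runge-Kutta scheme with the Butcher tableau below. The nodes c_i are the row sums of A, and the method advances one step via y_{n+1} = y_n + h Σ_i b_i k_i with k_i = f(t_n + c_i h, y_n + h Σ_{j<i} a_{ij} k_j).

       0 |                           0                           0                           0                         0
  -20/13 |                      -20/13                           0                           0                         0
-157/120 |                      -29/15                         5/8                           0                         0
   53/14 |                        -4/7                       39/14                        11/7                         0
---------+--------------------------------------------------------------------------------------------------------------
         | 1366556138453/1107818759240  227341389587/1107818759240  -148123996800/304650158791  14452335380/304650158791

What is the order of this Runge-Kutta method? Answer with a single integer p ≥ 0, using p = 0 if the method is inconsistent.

3

b = (1366556138453/1107818759240, 227341389587/1107818759240, -148123996800/304650158791, 14452335380/304650158791)
c = (0, -20/13, -157/120, 53/14)
Ac = (0, 0, -25/26, -761/120)
Σ b_i: 1366556138453/1107818759240·1 + 227341389587/1107818759240·1 + (-148123996800/304650158791)·1 + 14452335380/304650158791·1 = 1 ✓
b·c: 227341389587/1107818759240·(-20/13) + (-148123996800/304650158791)·(-157/120) + 14452335380/304650158791·53/14 = 1/2 ✓
b·c²: 227341389587/1107818759240·400/169 + (-148123996800/304650158791)·24649/14400 + 14452335380/304650158791·2809/196 = 1/3 ✓
b·Ac: (-148123996800/304650158791)·(-25/26) + 14452335380/304650158791·(-761/120) = 1/6 ✓
b·c³: 227341389587/1107818759240·(-8000/2197) + (-148123996800/304650158791)·(-3869893/1728000) + 14452335380/304650158791·148877/2744 = 1322600473591889/453651781908780 ≠ 1/4 ⇒ order 3.
b·(c∘Ac): (-148123996800/304650158791)·785/624 + 14452335380/304650158791·(-40333/1680) = -581792476001/332345627772 ≠ 1/8
b·Ac²: (-148123996800/304650158791)·250/169 + 14452335380/304650158791·12164807/1310400 = -72287532547421/259229589662160 ≠ 1/12
b·A²c: 14452335380/304650158791·(-275/182) = -25807741750/360041096753 ≠ 1/24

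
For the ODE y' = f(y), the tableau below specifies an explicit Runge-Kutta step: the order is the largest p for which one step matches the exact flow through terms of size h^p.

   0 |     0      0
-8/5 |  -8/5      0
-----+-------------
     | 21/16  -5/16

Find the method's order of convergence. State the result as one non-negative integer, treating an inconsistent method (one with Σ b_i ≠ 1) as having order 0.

b = (21/16, -5/16)
c = (0, -8/5)
Σ b_i: 21/16·1 + (-5/16)·1 = 1 ✓
b·c: (-5/16)·(-8/5) = 1/2 ✓; 2 stages ⇒ order 2.

2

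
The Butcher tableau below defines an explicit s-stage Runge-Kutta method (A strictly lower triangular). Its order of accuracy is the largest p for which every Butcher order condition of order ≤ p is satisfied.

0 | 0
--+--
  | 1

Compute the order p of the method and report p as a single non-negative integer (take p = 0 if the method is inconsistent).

b = (1)
c = (0)
Σ b_i: 1·1 = 1 ✓; 1 stage ⇒ order 1.

1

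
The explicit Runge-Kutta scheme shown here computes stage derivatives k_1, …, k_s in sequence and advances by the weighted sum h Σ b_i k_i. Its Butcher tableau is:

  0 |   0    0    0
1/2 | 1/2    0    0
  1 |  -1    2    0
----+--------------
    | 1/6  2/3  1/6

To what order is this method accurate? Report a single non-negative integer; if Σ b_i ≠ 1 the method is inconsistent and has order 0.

3

b = (1/6, 2/3, 1/6)
c = (0, 1/2, 1)
Ac = (0, 0, 1)
Σ b_i: 1/6·1 + 2/3·1 + 1/6·1 = 1 ✓
b·c: 2/3·1/2 + 1/6·1 = 1/2 ✓
b·c²: 2/3·1/4 + 1/6·1 = 1/3 ✓
b·Ac: 1/6·1 = 1/6 ✓; 3 stages ⇒ order 3.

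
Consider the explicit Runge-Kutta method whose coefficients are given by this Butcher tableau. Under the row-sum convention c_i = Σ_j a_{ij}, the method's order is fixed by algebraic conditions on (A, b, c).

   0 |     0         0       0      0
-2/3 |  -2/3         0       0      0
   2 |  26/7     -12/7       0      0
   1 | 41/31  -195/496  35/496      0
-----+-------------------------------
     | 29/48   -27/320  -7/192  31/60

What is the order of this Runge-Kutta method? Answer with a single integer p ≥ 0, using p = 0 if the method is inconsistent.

b = (29/48, -27/320, -7/192, 31/60)
c = (0, -2/3, 2, 1)
Ac = (0, 0, 8/7, 25/62)
Σ b_i: 29/48·1 + (-27/320)·1 + (-7/192)·1 + 31/60·1 = 1 ✓
b·c: (-27/320)·(-2/3) + (-7/192)·2 + 31/60·1 = 1/2 ✓
b·c²: (-27/320)·4/9 + (-7/192)·4 + 31/60·1 = 1/3 ✓
b·Ac: (-7/192)·8/7 + 31/60·25/62 = 1/6 ✓
b·c³: (-27/320)·(-8/27) + (-7/192)·8 + 31/60·1 = 1/4 ✓
b·(c∘Ac): (-7/192)·16/7 + 31/60·25/62 = 1/8 ✓
b·Ac²: (-7/192)·(-16/21) + 31/60·10/93 = 1/12 ✓
b·A²c: 31/60·5/62 = 1/24 ✓; 4 stages ⇒ order 4.

4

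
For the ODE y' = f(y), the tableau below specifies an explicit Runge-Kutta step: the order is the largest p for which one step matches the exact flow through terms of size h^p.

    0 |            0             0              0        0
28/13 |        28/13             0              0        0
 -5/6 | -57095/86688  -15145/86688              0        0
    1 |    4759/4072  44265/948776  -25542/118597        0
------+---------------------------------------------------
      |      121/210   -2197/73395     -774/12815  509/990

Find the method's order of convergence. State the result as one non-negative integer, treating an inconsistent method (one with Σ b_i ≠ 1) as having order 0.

4

b = (121/210, -2197/73395, -774/12815, 509/990)
c = (0, 28/13, -5/6, 1)
Ac = (0, 0, -1165/3096, 285/1018)
Σ b_i: 121/210·1 + (-2197/73395)·1 + (-774/12815)·1 + 509/990·1 = 1 ✓
b·c: (-2197/73395)·28/13 + (-774/12815)·(-5/6) + 509/990·1 = 1/2 ✓
b·c²: (-2197/73395)·784/169 + (-774/12815)·25/36 + 509/990·1 = 1/3 ✓
b·Ac: (-774/12815)·(-1165/3096) + 509/990·285/1018 = 1/6 ✓
b·c³: (-2197/73395)·21952/2197 + (-774/12815)·(-125/216) + 509/990·1 = 1/4 ✓
b·(c∘Ac): (-774/12815)·5825/18576 + 509/990·285/1018 = 1/8 ✓
b·Ac²: (-774/12815)·(-8155/10062) + 509/990·885/13234 = 1/12 ✓
b·A²c: 509/990·165/2036 = 1/24 ✓; 4 stages ⇒ order 4.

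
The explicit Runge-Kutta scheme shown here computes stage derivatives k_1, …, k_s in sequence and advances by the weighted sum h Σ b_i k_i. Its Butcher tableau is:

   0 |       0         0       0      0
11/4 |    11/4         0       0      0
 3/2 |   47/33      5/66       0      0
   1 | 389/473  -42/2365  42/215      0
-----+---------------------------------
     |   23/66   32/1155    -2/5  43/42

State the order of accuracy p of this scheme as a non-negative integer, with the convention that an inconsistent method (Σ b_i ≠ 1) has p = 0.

4

b = (23/66, 32/1155, -2/5, 43/42)
c = (0, 11/4, 3/2, 1)
Ac = (0, 0, 5/24, 21/86)
Σ b_i: 23/66·1 + 32/1155·1 + (-2/5)·1 + 43/42·1 = 1 ✓
b·c: 32/1155·11/4 + (-2/5)·3/2 + 43/42·1 = 1/2 ✓
b·c²: 32/1155·121/16 + (-2/5)·9/4 + 43/42·1 = 1/3 ✓
b·Ac: (-2/5)·5/24 + 43/42·21/86 = 1/6 ✓
b·c³: 32/1155·1331/64 + (-2/5)·27/8 + 43/42·1 = 1/4 ✓
b·(c∘Ac): (-2/5)·5/16 + 43/42·21/86 = 1/8 ✓
b·Ac²: (-2/5)·55/96 + 43/42·105/344 = 1/12 ✓
b·A²c: 43/42·7/172 = 1/24 ✓; 4 stages ⇒ order 4.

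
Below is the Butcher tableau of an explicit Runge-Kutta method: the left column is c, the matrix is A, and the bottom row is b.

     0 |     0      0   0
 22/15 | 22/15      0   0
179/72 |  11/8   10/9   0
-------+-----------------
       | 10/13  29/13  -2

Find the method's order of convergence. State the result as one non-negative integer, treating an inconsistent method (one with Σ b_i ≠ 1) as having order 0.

b = (10/13, 29/13, -2)
c = (0, 22/15, 179/72)
Ac = (0, 0, 44/27)
Σ b_i: 10/13·1 + 29/13·1 + (-2)·1 = 1 ✓
b·c: 29/13·22/15 + (-2)·179/72 = -3979/2340 ≠ 1/2 ⇒ order 1.

1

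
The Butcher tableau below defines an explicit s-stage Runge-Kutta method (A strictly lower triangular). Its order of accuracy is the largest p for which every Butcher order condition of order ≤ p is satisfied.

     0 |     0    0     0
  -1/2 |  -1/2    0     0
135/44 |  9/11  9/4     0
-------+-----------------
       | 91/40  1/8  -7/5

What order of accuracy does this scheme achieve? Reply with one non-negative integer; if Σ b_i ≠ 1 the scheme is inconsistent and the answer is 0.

1

b = (91/40, 1/8, -7/5)
c = (0, -1/2, 135/44)
Ac = (0, 0, -9/8)
Σ b_i: 91/40·1 + 1/8·1 + (-7/5)·1 = 1 ✓
b·c: 1/8·(-1/2) + (-7/5)·135/44 = -767/176 ≠ 1/2 ⇒ order 1.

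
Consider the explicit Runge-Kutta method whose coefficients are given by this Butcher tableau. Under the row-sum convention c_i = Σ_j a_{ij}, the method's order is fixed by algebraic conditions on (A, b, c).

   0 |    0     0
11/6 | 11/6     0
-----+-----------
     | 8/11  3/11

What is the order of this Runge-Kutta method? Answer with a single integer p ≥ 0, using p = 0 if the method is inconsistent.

2

b = (8/11, 3/11)
c = (0, 11/6)
Σ b_i: 8/11·1 + 3/11·1 = 1 ✓
b·c: 3/11·11/6 = 1/2 ✓; 2 stages ⇒ order 2.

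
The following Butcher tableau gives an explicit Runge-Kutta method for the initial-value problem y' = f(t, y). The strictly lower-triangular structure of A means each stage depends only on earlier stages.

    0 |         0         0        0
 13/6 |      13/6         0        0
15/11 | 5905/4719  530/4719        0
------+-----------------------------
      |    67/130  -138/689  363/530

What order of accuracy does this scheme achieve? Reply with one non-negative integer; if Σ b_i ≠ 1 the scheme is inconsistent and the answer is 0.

3

b = (67/130, -138/689, 363/530)
c = (0, 13/6, 15/11)
Ac = (0, 0, 265/1089)
Σ b_i: 67/130·1 + (-138/689)·1 + 363/530·1 = 1 ✓
b·c: (-138/689)·13/6 + 363/530·15/11 = 1/2 ✓
b·c²: (-138/689)·169/36 + 363/530·225/121 = 1/3 ✓
b·Ac: 363/530·265/1089 = 1/6 ✓; 3 stages ⇒ order 3.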